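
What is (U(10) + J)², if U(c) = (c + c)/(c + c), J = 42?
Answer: 1849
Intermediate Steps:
U(c) = 1 (U(c) = (2*c)/((2*c)) = (2*c)*(1/(2*c)) = 1)
(U(10) + J)² = (1 + 42)² = 43² = 1849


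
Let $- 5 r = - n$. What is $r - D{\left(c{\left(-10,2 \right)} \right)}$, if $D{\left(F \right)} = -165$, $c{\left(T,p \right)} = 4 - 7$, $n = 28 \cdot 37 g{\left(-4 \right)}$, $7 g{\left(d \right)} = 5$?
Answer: $313$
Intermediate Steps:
$g{\left(d \right)} = \frac{5}{7}$ ($g{\left(d \right)} = \frac{1}{7} \cdot 5 = \frac{5}{7}$)
$n = 740$ ($n = 28 \cdot 37 \cdot \frac{5}{7} = 1036 \cdot \frac{5}{7} = 740$)
$c{\left(T,p \right)} = -3$
$r = 148$ ($r = - \frac{\left(-1\right) 740}{5} = \left(- \frac{1}{5}\right) \left(-740\right) = 148$)
$r - D{\left(c{\left(-10,2 \right)} \right)} = 148 - -165 = 148 + 165 = 313$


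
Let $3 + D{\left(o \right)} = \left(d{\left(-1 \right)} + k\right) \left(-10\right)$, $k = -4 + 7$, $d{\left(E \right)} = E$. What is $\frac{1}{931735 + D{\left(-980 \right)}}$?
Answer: $\frac{1}{931712} \approx 1.0733 \cdot 10^{-6}$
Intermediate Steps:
$k = 3$
$D{\left(o \right)} = -23$ ($D{\left(o \right)} = -3 + \left(-1 + 3\right) \left(-10\right) = -3 + 2 \left(-10\right) = -3 - 20 = -23$)
$\frac{1}{931735 + D{\left(-980 \right)}} = \frac{1}{931735 - 23} = \frac{1}{931712}$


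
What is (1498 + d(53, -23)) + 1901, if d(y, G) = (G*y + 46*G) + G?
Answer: 1099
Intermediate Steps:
d(y, G) = 47*G + G*y (d(y, G) = (46*G + G*y) + G = 47*G + G*y)
(1498 + d(53, -23)) + 1901 = (1498 - 23*(47 + 53)) + 1901 = (1498 - 23*100) + 1901 = (1498 - 2300) + 1901 = -802 + 1901 = 1099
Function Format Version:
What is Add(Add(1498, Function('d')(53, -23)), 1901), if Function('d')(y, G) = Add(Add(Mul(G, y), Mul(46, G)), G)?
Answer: 1099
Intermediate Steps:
Function('d')(y, G) = Add(Mul(47, G), Mul(G, y)) (Function('d')(y, G) = Add(Add(Mul(46, G), Mul(G, y)), G) = Add(Mul(47, G), Mul(G, y)))
Add(Add(1498, Function('d')(53, -23)), 1901) = Add(Add(1498, Mul(-23, Add(47, 53))), 1901) = Add(Add(1498, Mul(-23, 100)), 1901) = Add(Add(1498, -2300), 1901) = Add(-802, 1901) = 1099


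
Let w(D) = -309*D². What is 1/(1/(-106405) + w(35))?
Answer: -106405/40276952626 ≈ -2.6418e-6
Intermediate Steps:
1/(1/(-106405) + w(35)) = 1/(1/(-106405) - 309*35²) = 1/(-1/106405 - 309*1225) = 1/(-1/106405 - 378525) = 1/(-40276952626/106405) = -106405/40276952626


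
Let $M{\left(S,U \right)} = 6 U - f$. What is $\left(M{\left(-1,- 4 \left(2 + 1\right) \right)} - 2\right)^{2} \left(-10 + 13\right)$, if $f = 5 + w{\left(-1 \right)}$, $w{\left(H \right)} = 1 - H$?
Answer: $19683$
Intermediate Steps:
$f = 7$ ($f = 5 + \left(1 - -1\right) = 5 + \left(1 + 1\right) = 5 + 2 = 7$)
$M{\left(S,U \right)} = -7 + 6 U$ ($M{\left(S,U \right)} = 6 U - 7 = -7 + 6 U$)
$\left(M{\left(-1,- 4 \left(2 + 1\right) \right)} - 2\right)^{2} \left(-10 + 13\right) = \left(\left(-7 + 6 \left(- 4 \left(2 + 1\right)\right)\right) - 2\right)^{2} \left(-10 + 13\right) = \left(\left(-7 + 6 \left(\left(-4\right) 3\right)\right) - 2\right)^{2} \cdot 3 = \left(\left(-7 + 6 \left(-12\right)\right) - 2\right)^{2} \cdot 3 = \left(\left(-7 - 72\right) - 2\right)^{2} \cdot 3 = \left(-79 - 2\right)^{2} \cdot 3 = \left(-81\right)^{2} \cdot 3 = 6561 \cdot 3 = 19683$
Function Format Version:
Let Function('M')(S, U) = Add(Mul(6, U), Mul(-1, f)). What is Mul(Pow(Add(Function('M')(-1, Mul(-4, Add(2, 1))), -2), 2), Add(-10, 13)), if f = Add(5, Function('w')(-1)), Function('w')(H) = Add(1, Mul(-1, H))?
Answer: 19683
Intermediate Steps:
f = 7 (f = Add(5, Add(1, Mul(-1, -1))) = Add(5, Add(1, 1)) = Add(5, 2) = 7)
Function('M')(S, U) = Add(-7, Mul(6, U)) (Function('M')(S, U) = Add(Mul(6, U), Mul(-1, 7)) = Add(Mul(6, U), -7) = Add(-7, Mul(6, U)))
Mul(Pow(Add(Function('M')(-1, Mul(-4, Add(2, 1))), -2), 2), Add(-10, 13)) = Mul(Pow(Add(Add(-7, Mul(6, Mul(-4, Add(2, 1)))), -2), 2), Add(-10, 13)) = Mul(Pow(Add(Add(-7, Mul(6, Mul(-4, 3))), -2), 2), 3) = Mul(Pow(Add(Add(-7, Mul(6, -12)), -2), 2), 3) = Mul(Pow(Add(Add(-7, -72), -2), 2), 3) = Mul(Pow(Add(-79, -2), 2), 3) = Mul(Pow(-81, 2), 3) = Mul(6561, 3) = 19683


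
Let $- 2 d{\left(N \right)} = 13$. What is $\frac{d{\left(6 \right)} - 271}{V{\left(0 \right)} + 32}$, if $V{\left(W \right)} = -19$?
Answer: $- \frac{555}{26} \approx -21.346$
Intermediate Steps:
$d{\left(N \right)} = - \frac{13}{2}$ ($d{\left(N \right)} = \left(- \frac{1}{2}\right) 13 = - \frac{13}{2}$)
$\frac{d{\left(6 \right)} - 271}{V{\left(0 \right)} + 32} = \frac{- \frac{13}{2} - 271}{-19 + 32} = - \frac{555}{2 \cdot 13} = \left(- \frac{555}{2}\right) \frac{1}{13} = - \frac{555}{26}$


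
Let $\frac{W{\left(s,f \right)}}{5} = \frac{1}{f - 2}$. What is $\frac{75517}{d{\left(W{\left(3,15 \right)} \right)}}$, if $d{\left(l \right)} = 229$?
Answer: $\frac{75517}{229} \approx 329.77$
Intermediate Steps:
$W{\left(s,f \right)} = \frac{5}{-2 + f}$ ($W{\left(s,f \right)} = \frac{5}{f - 2} = \frac{5}{-2 + f}$)
$\frac{75517}{d{\left(W{\left(3,15 \right)} \right)}} = \frac{75517}{229}$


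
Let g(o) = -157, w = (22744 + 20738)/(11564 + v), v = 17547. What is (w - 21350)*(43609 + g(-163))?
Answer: -27004391142336/29111 ≈ -9.2764e+8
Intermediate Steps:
w = 43482/29111 (w = (22744 + 20738)/(11564 + 17547) = 43482/29111 ≈ 1.4937)
(w - 21350)*(43609 + g(-163)) = (43482/29111 - 21350)*(43609 - 157) = -621476368/29111*43452 = -27004391142336/29111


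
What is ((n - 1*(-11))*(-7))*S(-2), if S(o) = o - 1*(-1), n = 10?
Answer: 147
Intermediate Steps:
S(o) = 1 + o (S(o) = o + 1 = 1 + o)
((n - 1*(-11))*(-7))*S(-2) = ((10 - 1*(-11))*(-7))*(1 - 2) = ((10 + 11)*(-7))*(-1) = (21*(-7))*(-1) = -147*(-1) = 147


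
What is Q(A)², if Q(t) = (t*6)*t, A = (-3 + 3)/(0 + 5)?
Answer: 0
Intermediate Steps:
A = 0 (A = 0/5 = 0*(⅕) = 0)
Q(t) = 6*t² (Q(t) = (6*t)*t = 6*t²)
Q(A)² = (6*0²)² = (6*0)² = 0² = 0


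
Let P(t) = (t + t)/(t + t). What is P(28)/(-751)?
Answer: -1/751 ≈ -0.0013316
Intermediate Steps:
P(t) = 1 (P(t) = (2*t)/((2*t)) = (2*t)*(1/(2*t)) = 1)
P(28)/(-751) = 1/(-751) = 1*(-1/751) = -1/751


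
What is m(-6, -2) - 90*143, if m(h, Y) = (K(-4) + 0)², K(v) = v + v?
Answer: -12806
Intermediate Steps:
K(v) = 2*v
m(h, Y) = 64 (m(h, Y) = (2*(-4) + 0)² = (-8 + 0)² = (-8)² = 64)
m(-6, -2) - 90*143 = 64 - 90*143 = 64 - 12870 = -12806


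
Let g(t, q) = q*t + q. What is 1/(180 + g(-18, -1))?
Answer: 1/197 ≈ 0.0050761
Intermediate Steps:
g(t, q) = q + q*t
1/(180 + g(-18, -1)) = 1/(180 - (1 - 18)) = 1/(180 - 1*(-17)) = 1/(180 + 17) = 1/197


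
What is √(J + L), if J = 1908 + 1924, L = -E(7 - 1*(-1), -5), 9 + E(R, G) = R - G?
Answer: 2*√957 ≈ 61.871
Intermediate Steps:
E(R, G) = -9 + R - G (E(R, G) = -9 + (R - G) = -9 + R - G)
L = -4 (L = -(-9 + (7 - 1*(-1)) - 1*(-5)) = -(-9 + (7 + 1) + 5) = -(-9 + 8 + 5) = -1*4 = -4)
J = 3832
√(J + L) = √(3832 - 4) = √3828 = 2*√957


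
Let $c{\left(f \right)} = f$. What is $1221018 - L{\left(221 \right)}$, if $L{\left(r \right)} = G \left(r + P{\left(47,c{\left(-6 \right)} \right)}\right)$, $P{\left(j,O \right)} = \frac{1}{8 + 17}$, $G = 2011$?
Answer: $\frac{19412664}{25} \approx 7.7651 \cdot 10^{5}$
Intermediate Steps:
$P{\left(j,O \right)} = \frac{1}{25}$
$L{\left(r \right)} = \frac{2011}{25} + 2011 r$ ($L{\left(r \right)} = 2011 \left(r + \frac{1}{25}\right) = 2011 \left(\frac{1}{25} + r\right) = \frac{2011}{25} + 2011 r$)
$1221018 - L{\left(221 \right)} = 1221018 - \left(\frac{2011}{25} + 2011 \cdot 221\right) = 1221018 - \left(\frac{2011}{25} + 444431\right) = 1221018 - \frac{11112786}{25} = \frac{19412664}{25}$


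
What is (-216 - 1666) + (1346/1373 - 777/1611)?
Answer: -1387233287/737301 ≈ -1881.5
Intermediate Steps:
(-216 - 1666) + (1346/1373 - 777/1611) = -1882 + (1346*(1/1373) - 777*1/1611) = -1882 + (1346/1373 - 259/537) = -1882 + 367195/737301 = -1387233287/737301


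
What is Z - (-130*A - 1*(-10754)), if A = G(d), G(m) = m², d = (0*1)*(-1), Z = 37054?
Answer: 26300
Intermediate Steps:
d = 0 (d = 0*(-1) = 0)
A = 0 (A = 0² = 0)
Z - (-130*A - 1*(-10754)) = 37054 - (-130*0 - 1*(-10754)) = 37054 - (0 + 10754) = 37054 - 1*10754 = 37054 - 10754 = 26300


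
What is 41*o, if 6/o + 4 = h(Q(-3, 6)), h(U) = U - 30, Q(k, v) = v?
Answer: -123/14 ≈ -8.7857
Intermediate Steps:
h(U) = -30 + U
o = -3/14 (o = 6/(-4 + (-30 + 6)) = 6/(-4 - 24) = 6/(-28) = 6*(-1/28) = -3/14 ≈ -0.21429)
41*o = 41*(-3/14) = -123/14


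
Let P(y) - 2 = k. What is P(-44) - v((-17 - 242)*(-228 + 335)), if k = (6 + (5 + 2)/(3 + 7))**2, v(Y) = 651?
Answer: -60411/100 ≈ -604.11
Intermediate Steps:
k = 4489/100 (k = (6 + 7/10)**2 = (67/10)**2 = 4489/100 ≈ 44.890)
P(y) = 4689/100 (P(y) = 2 + 4489/100 = 4689/100)
P(-44) - v((-17 - 242)*(-228 + 335)) = 4689/100 - 1*651 = 4689/100 - 651 = -60411/100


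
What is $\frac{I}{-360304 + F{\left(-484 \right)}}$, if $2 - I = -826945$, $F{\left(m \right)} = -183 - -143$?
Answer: $- \frac{826947}{360344} \approx -2.2949$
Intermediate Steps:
$F{\left(m \right)} = -40$ ($F{\left(m \right)} = -183 + 143 = -40$)
$I = 826947$ ($I = 2 - -826945 = 2 + 826945 = 826947$)
$\frac{I}{-360304 + F{\left(-484 \right)}} = \frac{826947}{-360304 - 40} = \frac{826947}{-360344} = 826947 \left(- \frac{1}{360344}\right) = - \frac{826947}{360344}$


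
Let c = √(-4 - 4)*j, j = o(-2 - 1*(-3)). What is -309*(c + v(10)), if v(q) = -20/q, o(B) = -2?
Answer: 618 + 1236*I*√2 ≈ 618.0 + 1748.0*I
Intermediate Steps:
j = -2
c = -4*I*√2 (c = √(-4 - 4)*(-2) = √(-8)*(-2) = (2*I*√2)*(-2) = -4*I*√2 ≈ -5.6569*I)
-309*(c + v(10)) = -309*(-4*I*√2 - 20/10) = -309*(-4*I*√2 - 20*⅒) = -309*(-4*I*√2 - 2) = -309*(-2 - 4*I*√2) = 618 + 1236*I*√2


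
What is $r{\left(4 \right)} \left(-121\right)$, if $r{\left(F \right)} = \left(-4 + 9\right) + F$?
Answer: $-1089$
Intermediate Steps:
$r{\left(F \right)} = 5 + F$
$r{\left(4 \right)} \left(-121\right) = \left(5 + 4\right) \left(-121\right) = 9 \left(-121\right) = -1089$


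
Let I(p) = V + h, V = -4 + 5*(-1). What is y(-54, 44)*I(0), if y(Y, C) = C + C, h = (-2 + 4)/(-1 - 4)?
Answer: -4136/5 ≈ -827.20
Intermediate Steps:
V = -9 (V = -4 - 5 = -9)
h = -⅖ (h = 2/(-5) = 2*(-⅕) = -⅖ ≈ -0.40000)
y(Y, C) = 2*C
I(p) = -47/5 (I(p) = -9 - ⅖ = -47/5)
y(-54, 44)*I(0) = (2*44)*(-47/5) = 88*(-47/5) = -4136/5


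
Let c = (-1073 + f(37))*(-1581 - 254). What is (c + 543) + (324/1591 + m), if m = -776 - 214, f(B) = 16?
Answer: 3085184792/1591 ≈ 1.9391e+6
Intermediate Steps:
m = -990
c = 1939595 (c = (-1073 + 16)*(-1581 - 254) = -1057*(-1835) = 1939595)
(c + 543) + (324/1591 + m) = (1939595 + 543) + (324/1591 - 990) = 1940138 + (324*(1/1591) - 990) = 1940138 + (324/1591 - 990) = 1940138 - 1574766/1591 = 3085184792/1591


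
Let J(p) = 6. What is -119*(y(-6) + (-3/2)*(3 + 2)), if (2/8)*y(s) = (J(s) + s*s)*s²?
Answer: -1437639/2 ≈ -7.1882e+5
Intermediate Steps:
y(s) = 4*s²*(6 + s²) (y(s) = 4*((6 + s*s)*s²) = 4*((6 + s²)*s²) = 4*(s²*(6 + s²)) = 4*s²*(6 + s²))
-119*(y(-6) + (-3/2)*(3 + 2)) = -119*(4*(-6)²*(6 + (-6)²) + (-3/2)*(3 + 2)) = -119*(4*36*(6 + 36) - 3*½*5) = -119*(4*36*42 - 3/2*5) = -119*(6048 - 15/2) = -119*12081/2 = -1437639/2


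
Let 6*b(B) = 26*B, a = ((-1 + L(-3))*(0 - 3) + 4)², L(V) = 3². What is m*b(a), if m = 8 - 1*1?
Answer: 36400/3 ≈ 12133.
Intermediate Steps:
L(V) = 9
m = 7 (m = 8 - 1 = 7)
a = 400 (a = ((-1 + 9)*(0 - 3) + 4)² = (8*(-3) + 4)² = (-24 + 4)² = (-20)² = 400)
b(B) = 13*B/3 (b(B) = (26*B)/6 = 13*B/3)
m*b(a) = 7*((13/3)*400) = 7*(5200/3) = 36400/3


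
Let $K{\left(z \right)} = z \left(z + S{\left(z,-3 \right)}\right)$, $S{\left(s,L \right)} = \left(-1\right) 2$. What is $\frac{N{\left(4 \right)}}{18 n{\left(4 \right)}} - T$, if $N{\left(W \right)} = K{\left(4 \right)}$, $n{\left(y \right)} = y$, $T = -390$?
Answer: $\frac{3511}{9} \approx 390.11$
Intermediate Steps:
$S{\left(s,L \right)} = -2$
$K{\left(z \right)} = z \left(-2 + z\right)$ ($K{\left(z \right)} = z \left(z - 2\right) = z \left(-2 + z\right)$)
$N{\left(W \right)} = 8$ ($N{\left(W \right)} = 4 \left(-2 + 4\right) = 4 \cdot 2 = 8$)
$\frac{N{\left(4 \right)}}{18 n{\left(4 \right)}} - T = \frac{8}{18 \cdot 4} - -390 = \frac{8}{72} + 390 = 8 \cdot \frac{1}{72} + 390 = \frac{1}{9} + 390 = \frac{3511}{9}$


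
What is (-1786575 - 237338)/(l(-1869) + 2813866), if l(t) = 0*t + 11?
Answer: -2023913/2813877 ≈ -0.71926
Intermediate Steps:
l(t) = 11 (l(t) = 0 + 11 = 11)
(-1786575 - 237338)/(l(-1869) + 2813866) = (-1786575 - 237338)/(11 + 2813866) = -2023913/2813877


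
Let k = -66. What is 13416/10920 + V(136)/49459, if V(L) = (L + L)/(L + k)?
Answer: 303839/247295 ≈ 1.2286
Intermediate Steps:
V(L) = 2*L/(-66 + L) (V(L) = (L + L)/(L - 66) = (2*L)/(-66 + L) = 2*L/(-66 + L))
13416/10920 + V(136)/49459 = 13416/10920 + (2*136/(-66 + 136))/49459 = 13416*(1/10920) + (2*136/70)*(1/49459) = 43/35 + (2*136*(1/70))*(1/49459) = 43/35 + (136/35)*(1/49459) = 43/35 + 136/1731065 = 303839/247295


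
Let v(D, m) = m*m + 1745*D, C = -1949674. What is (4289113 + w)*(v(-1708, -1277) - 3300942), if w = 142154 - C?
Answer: -29675670023293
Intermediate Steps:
v(D, m) = m² + 1745*D
w = 2091828 (w = 142154 - 1*(-1949674) = 142154 + 1949674 = 2091828)
(4289113 + w)*(v(-1708, -1277) - 3300942) = (4289113 + 2091828)*(((-1277)² + 1745*(-1708)) - 3300942) = 6380941*((1630729 - 2980460) - 3300942) = 6380941*(-1349731 - 3300942) = 6380941*(-4650673) = -29675670023293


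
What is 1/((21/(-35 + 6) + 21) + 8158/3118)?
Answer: 45211/1034983 ≈ 0.043683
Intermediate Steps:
1/((21/(-35 + 6) + 21) + 8158/3118) = 1/((21/(-29) + 21) + 8158*(1/3118)) = 1/((-1/29*21 + 21) + 4079/1559) = 1/((-21/29 + 21) + 4079/1559) = 1/(588/29 + 4079/1559) = 1/(1034983/45211) = 45211/1034983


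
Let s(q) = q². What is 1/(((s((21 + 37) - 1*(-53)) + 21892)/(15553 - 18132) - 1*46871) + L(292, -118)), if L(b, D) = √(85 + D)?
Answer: -311838552238/14620321849979437 - 6651241*I*√33/14620321849979437 ≈ -2.1329e-5 - 2.6134e-9*I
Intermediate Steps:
1/(((s((21 + 37) - 1*(-53)) + 21892)/(15553 - 18132) - 1*46871) + L(292, -118)) = 1/(((((21 + 37) - 1*(-53))² + 21892)/(15553 - 18132) - 1*46871) + √(85 - 118)) = 1/((((58 + 53)² + 21892)/(-2579) - 46871) + √(-33)) = 1/(((111² + 21892)*(-1/2579) - 46871) + I*√33) = 1/(((12321 + 21892)*(-1/2579) - 46871) + I*√33) = 1/((34213*(-1/2579) - 46871) + I*√33) = 1/((-34213/2579 - 46871) + I*√33) = 1/(-120914522/2579 + I*√33)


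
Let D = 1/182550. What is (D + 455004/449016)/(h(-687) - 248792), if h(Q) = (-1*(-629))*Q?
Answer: -1730446442/1162774015537125 ≈ -1.4882e-6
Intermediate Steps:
D = 1/182550 ≈ 5.4780e-6
h(Q) = 629*Q
(D + 455004/449016)/(h(-687) - 248792) = (1/182550 + 455004/449016)/(629*(-687) - 248792) = (1/182550 + 455004*(1/449016))/(-432123 - 248792) = (1/182550 + 37917/37418)/(-680915) = (1730446442/1707663975)*(-1/680915) = -1730446442/1162774015537125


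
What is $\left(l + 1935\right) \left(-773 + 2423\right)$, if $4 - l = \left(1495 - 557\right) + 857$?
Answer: $237600$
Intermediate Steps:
$l = -1791$ ($l = 4 - \left(\left(1495 - 557\right) + 857\right) = 4 - \left(938 + 857\right) = 4 - 1795 = -1791$)
$\left(l + 1935\right) \left(-773 + 2423\right) = \left(-1791 + 1935\right) \left(-773 + 2423\right) = 144 \cdot 1650 = 237600$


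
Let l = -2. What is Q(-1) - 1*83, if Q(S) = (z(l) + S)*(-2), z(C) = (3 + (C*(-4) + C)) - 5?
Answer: -89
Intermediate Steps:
z(C) = -2 - 3*C (z(C) = (3 + (-4*C + C)) - 5 = (3 - 3*C) - 5 = -2 - 3*C)
Q(S) = -8 - 2*S (Q(S) = ((-2 - 3*(-2)) + S)*(-2) = ((-2 + 6) + S)*(-2) = (4 + S)*(-2) = -8 - 2*S)
Q(-1) - 1*83 = (-8 - 2*(-1)) - 1*83 = (-8 + 2) - 83 = -6 - 83 = -89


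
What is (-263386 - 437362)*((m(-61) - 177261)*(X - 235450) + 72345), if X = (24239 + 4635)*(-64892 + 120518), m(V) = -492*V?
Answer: 165704893968085531788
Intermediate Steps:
X = 1606145124 (X = 28874*55626 = 1606145124)
(-263386 - 437362)*((m(-61) - 177261)*(X - 235450) + 72345) = (-263386 - 437362)*((-492*(-61) - 177261)*(1606145124 - 235450) + 72345) = -700748*((30012 - 177261)*1605909674 + 72345) = -700748*(-147249*1605909674 + 72345) = -700748*(-236468593586826 + 72345) = -700748*(-236468593514481) = 165704893968085531788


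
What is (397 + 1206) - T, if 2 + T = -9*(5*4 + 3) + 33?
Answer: 1779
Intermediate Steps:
T = -176 (T = -2 + (-9*(5*4 + 3) + 33) = -2 + (-9*(20 + 3) + 33) = -2 + (-9*23 + 33) = -2 + (-207 + 33) = -2 - 174 = -176)
(397 + 1206) - T = (397 + 1206) - 1*(-176) = 1603 + 176 = 1779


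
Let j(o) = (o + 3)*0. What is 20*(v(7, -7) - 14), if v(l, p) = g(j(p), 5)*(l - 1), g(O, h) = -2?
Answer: -520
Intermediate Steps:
j(o) = 0 (j(o) = (3 + o)*0 = 0)
v(l, p) = 2 - 2*l (v(l, p) = -2*(l - 1) = -2*(-1 + l) = 2 - 2*l)
20*(v(7, -7) - 14) = 20*((2 - 2*7) - 14) = 20*((2 - 14) - 14) = 20*(-12 - 14) = 20*(-26) = -520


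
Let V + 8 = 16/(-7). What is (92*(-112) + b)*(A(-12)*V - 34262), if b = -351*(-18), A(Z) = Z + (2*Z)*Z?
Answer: 1035188116/7 ≈ 1.4788e+8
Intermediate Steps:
V = -72/7 (V = -8 + 16/(-7) = -8 + 16*(-⅐) = -8 - 16/7 = -72/7 ≈ -10.286)
A(Z) = Z + 2*Z²
b = 6318
(92*(-112) + b)*(A(-12)*V - 34262) = (92*(-112) + 6318)*(-12*(1 + 2*(-12))*(-72/7) - 34262) = (-10304 + 6318)*(-12*(1 - 24)*(-72/7) - 34262) = -3986*(-12*(-23)*(-72/7) - 34262) = -3986*(276*(-72/7) - 34262) = -3986*(-19872/7 - 34262) = -3986*(-259706/7) = 1035188116/7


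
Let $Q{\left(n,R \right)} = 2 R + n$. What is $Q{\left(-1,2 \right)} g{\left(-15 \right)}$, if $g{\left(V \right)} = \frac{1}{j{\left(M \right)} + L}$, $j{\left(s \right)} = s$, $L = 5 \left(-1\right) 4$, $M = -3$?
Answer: $- \frac{3}{23} \approx -0.13043$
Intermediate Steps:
$L = -20$ ($L = \left(-5\right) 4 = -20$)
$Q{\left(n,R \right)} = n + 2 R$
$g{\left(V \right)} = - \frac{1}{23}$ ($g{\left(V \right)} = \frac{1}{-3 - 20} = \frac{1}{-23} = - \frac{1}{23}$)
$Q{\left(-1,2 \right)} g{\left(-15 \right)} = \left(-1 + 2 \cdot 2\right) \left(- \frac{1}{23}\right) = \left(-1 + 4\right) \left(- \frac{1}{23}\right) = 3 \left(- \frac{1}{23}\right) = - \frac{3}{23}$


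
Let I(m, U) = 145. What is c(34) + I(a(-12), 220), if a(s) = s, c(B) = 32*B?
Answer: 1233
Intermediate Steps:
c(34) + I(a(-12), 220) = 32*34 + 145 = 1088 + 145 = 1233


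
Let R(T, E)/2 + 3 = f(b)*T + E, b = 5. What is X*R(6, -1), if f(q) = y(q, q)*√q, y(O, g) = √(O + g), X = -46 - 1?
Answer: 376 - 2820*√2 ≈ -3612.1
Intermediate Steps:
X = -47
f(q) = q*√2 (f(q) = √(q + q)*√q = √(2*q)*√q = (√2*√q)*√q = q*√2)
R(T, E) = -6 + 2*E + 10*T*√2 (R(T, E) = -6 + 2*((5*√2)*T + E) = -6 + 2*(5*T*√2 + E) = -6 + 2*(E + 5*T*√2) = -6 + (2*E + 10*T*√2) = -6 + 2*E + 10*T*√2)
X*R(6, -1) = -47*(-6 + 2*(-1) + 10*6*√2) = -47*(-6 - 2 + 60*√2) = -47*(-8 + 60*√2) = 376 - 2820*√2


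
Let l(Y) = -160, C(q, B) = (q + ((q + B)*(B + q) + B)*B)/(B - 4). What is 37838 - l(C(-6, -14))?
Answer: 37998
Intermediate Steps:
C(q, B) = (q + B*(B + (B + q)²))/(-4 + B) (C(q, B) = (q + ((B + q)*(B + q) + B)*B)/(-4 + B) = (q + ((B + q)² + B)*B)/(-4 + B) = (q + (B + (B + q)²)*B)/(-4 + B) = (q + B*(B + (B + q)²))/(-4 + B))
37838 - l(C(-6, -14)) = 37838 - 1*(-160) = 37838 + 160 = 37998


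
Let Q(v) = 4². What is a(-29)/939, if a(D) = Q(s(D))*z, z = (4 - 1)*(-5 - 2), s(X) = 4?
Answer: -112/313 ≈ -0.35783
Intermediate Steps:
Q(v) = 16
z = -21 (z = 3*(-7) = -21)
a(D) = -336 (a(D) = 16*(-21) = -336)
a(-29)/939 = -336/939 = -336*1/939 = -112/313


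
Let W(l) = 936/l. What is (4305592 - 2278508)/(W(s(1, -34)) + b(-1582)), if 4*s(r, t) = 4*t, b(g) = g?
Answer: -17230214/13681 ≈ -1259.4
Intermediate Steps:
s(r, t) = t (s(r, t) = (4*t)/4 = t)
(4305592 - 2278508)/(W(s(1, -34)) + b(-1582)) = (4305592 - 2278508)/(936/(-34) - 1582) = 2027084/(936*(-1/34) - 1582) = 2027084/(-468/17 - 1582) = 2027084/(-27362/17) = 2027084*(-17/27362) = -17230214/13681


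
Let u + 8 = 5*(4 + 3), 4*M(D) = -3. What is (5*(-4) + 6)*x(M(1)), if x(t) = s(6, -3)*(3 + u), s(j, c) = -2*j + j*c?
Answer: 12600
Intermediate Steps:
s(j, c) = -2*j + c*j
M(D) = -3/4 (M(D) = (1/4)*(-3) = -3/4)
u = 27 (u = -8 + 5*(4 + 3) = -8 + 5*7 = -8 + 35 = 27)
x(t) = -900 (x(t) = (6*(-2 - 3))*(3 + 27) = (6*(-5))*30 = -30*30 = -900)
(5*(-4) + 6)*x(M(1)) = (5*(-4) + 6)*(-900) = (-20 + 6)*(-900) = -14*(-900) = 12600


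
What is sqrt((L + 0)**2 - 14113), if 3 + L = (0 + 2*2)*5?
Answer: 48*I*sqrt(6) ≈ 117.58*I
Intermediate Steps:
L = 17 (L = -3 + (0 + 2*2)*5 = -3 + (0 + 4)*5 = -3 + 4*5 = -3 + 20 = 17)
sqrt((L + 0)**2 - 14113) = sqrt((17 + 0)**2 - 14113) = sqrt(17**2 - 14113) = sqrt(289 - 14113) = sqrt(-13824) = 48*I*sqrt(6)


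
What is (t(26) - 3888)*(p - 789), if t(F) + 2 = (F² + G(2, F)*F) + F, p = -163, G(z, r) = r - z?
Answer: 2440928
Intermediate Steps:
t(F) = -2 + F + F² + F*(-2 + F) (t(F) = -2 + ((F² + (F - 1*2)*F) + F) = -2 + ((F² + (F - 2)*F) + F) = -2 + ((F² + (-2 + F)*F) + F) = -2 + ((F² + F*(-2 + F)) + F) = -2 + (F + F² + F*(-2 + F)) = -2 + F + F² + F*(-2 + F))
(t(26) - 3888)*(p - 789) = ((-2 - 1*26 + 2*26²) - 3888)*(-163 - 789) = ((-2 - 26 + 2*676) - 3888)*(-952) = ((-2 - 26 + 1352) - 3888)*(-952) = (1324 - 3888)*(-952) = -2564*(-952) = 2440928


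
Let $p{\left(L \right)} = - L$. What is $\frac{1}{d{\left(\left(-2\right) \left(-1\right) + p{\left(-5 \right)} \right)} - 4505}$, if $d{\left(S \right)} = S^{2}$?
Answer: $- \frac{1}{4456} \approx -0.00022442$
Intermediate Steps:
$\frac{1}{d{\left(\left(-2\right) \left(-1\right) + p{\left(-5 \right)} \right)} - 4505} = \frac{1}{\left(\left(-2\right) \left(-1\right) - -5\right)^{2} - 4505} = \frac{1}{\left(2 + 5\right)^{2} - 4505} = \frac{1}{7^{2} - 4505} = \frac{1}{49 - 4505} = \frac{1}{-4456} = - \frac{1}{4456}$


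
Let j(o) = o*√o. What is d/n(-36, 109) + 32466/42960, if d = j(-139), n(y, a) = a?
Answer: 5411/7160 - 139*I*√139/109 ≈ 0.75573 - 15.035*I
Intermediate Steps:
j(o) = o^(3/2)
d = -139*I*√139 (d = (-139)^(3/2) = -139*I*√139 ≈ -1638.8*I)
d/n(-36, 109) + 32466/42960 = -139*I*√139/109 + 32466/42960 = -139*I*√139*(1/109) + 32466*(1/42960) = -139*I*√139/109 + 5411/7160 = 5411/7160 - 139*I*√139/109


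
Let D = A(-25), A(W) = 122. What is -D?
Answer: -122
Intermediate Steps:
D = 122
-D = -1*122 = -122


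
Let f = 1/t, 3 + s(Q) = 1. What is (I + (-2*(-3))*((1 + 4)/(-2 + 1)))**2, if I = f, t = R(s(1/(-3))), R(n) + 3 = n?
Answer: 22801/25 ≈ 912.04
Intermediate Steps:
s(Q) = -2 (s(Q) = -3 + 1 = -2)
R(n) = -3 + n
t = -5 (t = -3 - 2 = -5)
f = -1/5 (f = 1/(-5) = -1/5 ≈ -0.20000)
I = -1/5 ≈ -0.20000
(I + (-2*(-3))*((1 + 4)/(-2 + 1)))**2 = (-1/5 + (-2*(-3))*((1 + 4)/(-2 + 1)))**2 = (-1/5 + 6*(5/(-1)))**2 = (-1/5 + 6*(5*(-1)))**2 = (-1/5 + 6*(-5))**2 = (-1/5 - 30)**2 = (-151/5)**2 = 22801/25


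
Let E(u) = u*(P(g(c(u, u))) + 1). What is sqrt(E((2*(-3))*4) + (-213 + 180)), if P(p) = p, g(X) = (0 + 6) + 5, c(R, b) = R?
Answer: I*sqrt(321) ≈ 17.916*I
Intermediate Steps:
g(X) = 11 (g(X) = 6 + 5 = 11)
E(u) = 12*u (E(u) = u*(11 + 1) = u*12 = 12*u)
sqrt(E((2*(-3))*4) + (-213 + 180)) = sqrt(12*((2*(-3))*4) + (-213 + 180)) = sqrt(12*(-6*4) - 33) = sqrt(12*(-24) - 33) = sqrt(-288 - 33) = sqrt(-321) = I*sqrt(321)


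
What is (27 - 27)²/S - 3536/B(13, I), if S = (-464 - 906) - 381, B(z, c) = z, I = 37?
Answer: -272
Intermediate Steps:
S = -1751 (S = -1370 - 381 = -1751)
(27 - 27)²/S - 3536/B(13, I) = (27 - 27)²/(-1751) - 3536/13 = 0²*(-1/1751) - 3536*1/13 = 0*(-1/1751) - 272 = 0 - 272 = -272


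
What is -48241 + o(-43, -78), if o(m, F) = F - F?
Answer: -48241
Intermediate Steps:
o(m, F) = 0
-48241 + o(-43, -78) = -48241 + 0 = -48241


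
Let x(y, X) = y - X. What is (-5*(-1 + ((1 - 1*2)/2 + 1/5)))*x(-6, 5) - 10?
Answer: -163/2 ≈ -81.500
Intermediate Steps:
(-5*(-1 + ((1 - 1*2)/2 + 1/5)))*x(-6, 5) - 10 = (-5*(-1 + ((1 - 1*2)/2 + 1/5)))*(-6 - 1*5) - 10 = (-5*(-1 + ((1 - 2)*(½) + 1*(⅕))))*(-6 - 5) - 10 = -5*(-1 + (-1*½ + ⅕))*(-11) - 10 = -5*(-1 + (-½ + ⅕))*(-11) - 10 = -5*(-1 - 3/10)*(-11) - 10 = -5*(-13/10)*(-11) - 10 = (13/2)*(-11) - 10 = -143/2 - 10 = -163/2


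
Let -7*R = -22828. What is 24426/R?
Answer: 85491/11414 ≈ 7.4900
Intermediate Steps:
R = 22828/7 (R = -⅐*(-22828) = 22828/7 ≈ 3261.1)
24426/R = 24426/(22828/7) = 24426*(7/22828) = 85491/11414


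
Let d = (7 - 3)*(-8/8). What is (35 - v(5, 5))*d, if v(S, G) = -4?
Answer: -156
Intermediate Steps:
d = -4 (d = 4*(-8*⅛) = 4*(-1) = -4)
(35 - v(5, 5))*d = (35 - 1*(-4))*(-4) = (35 + 4)*(-4) = 39*(-4) = -156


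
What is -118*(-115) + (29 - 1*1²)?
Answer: 13598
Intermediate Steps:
-118*(-115) + (29 - 1*1²) = 13570 + (29 - 1*1) = 13570 + (29 - 1) = 13570 + 28 = 13598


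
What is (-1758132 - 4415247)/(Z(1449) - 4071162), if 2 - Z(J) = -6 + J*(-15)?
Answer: 6173379/4049419 ≈ 1.5245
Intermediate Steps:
Z(J) = 8 + 15*J (Z(J) = 2 - (-6 + J*(-15)) = 2 - (-6 - 15*J) = 2 + (6 + 15*J) = 8 + 15*J)
(-1758132 - 4415247)/(Z(1449) - 4071162) = (-1758132 - 4415247)/((8 + 15*1449) - 4071162) = -6173379/((8 + 21735) - 4071162) = -6173379/(21743 - 4071162) = -6173379/(-4049419) = -6173379*(-1/4049419) = 6173379/4049419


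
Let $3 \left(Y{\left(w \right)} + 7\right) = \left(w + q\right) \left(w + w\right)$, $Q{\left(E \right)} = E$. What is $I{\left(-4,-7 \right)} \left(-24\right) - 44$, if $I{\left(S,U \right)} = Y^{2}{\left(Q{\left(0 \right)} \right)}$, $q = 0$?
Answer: $-1220$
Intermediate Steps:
$Y{\left(w \right)} = -7 + \frac{2 w^{2}}{3}$ ($Y{\left(w \right)} = -7 + \frac{\left(w + 0\right) \left(w + w\right)}{3} = -7 + \frac{w 2 w}{3} = -7 + \frac{2 w^{2}}{3}$)
$I{\left(S,U \right)} = 49$ ($I{\left(S,U \right)} = \left(-7 + \frac{2 \cdot 0^{2}}{3}\right)^{2} = \left(-7 + \frac{2}{3} \cdot 0\right)^{2} = \left(-7 + 0\right)^{2} = \left(-7\right)^{2} = 49$)
$I{\left(-4,-7 \right)} \left(-24\right) - 44 = 49 \left(-24\right) - 44 = -1176 - 44 = -1220$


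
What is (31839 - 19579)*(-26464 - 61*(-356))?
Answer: -58210480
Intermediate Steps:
(31839 - 19579)*(-26464 - 61*(-356)) = 12260*(-26464 + 21716) = 12260*(-4748) = -58210480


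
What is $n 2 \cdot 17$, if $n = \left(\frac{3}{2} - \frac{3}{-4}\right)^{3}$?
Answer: $\frac{12393}{32} \approx 387.28$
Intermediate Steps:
$n = \frac{729}{64}$ ($n = \left(3 \cdot \frac{1}{2} - - \frac{3}{4}\right)^{3} = \left(\frac{3}{2} + \frac{3}{4}\right)^{3} = \left(\frac{9}{4}\right)^{3} = \frac{729}{64} \approx 11.391$)
$n 2 \cdot 17 = \frac{729 \cdot 2 \cdot 17}{64} = \frac{729}{64} \cdot 34 = \frac{12393}{32}$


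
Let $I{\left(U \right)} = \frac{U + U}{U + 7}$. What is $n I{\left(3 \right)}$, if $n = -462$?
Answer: $- \frac{1386}{5} \approx -277.2$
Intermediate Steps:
$I{\left(U \right)} = \frac{2 U}{7 + U}$
$n I{\left(3 \right)} = - 462 \cdot 2 \cdot 3 \frac{1}{7 + 3} = - 462 \cdot 2 \cdot 3 \cdot \frac{1}{10} = \left(-462\right) \frac{3}{5} = - \frac{1386}{5}$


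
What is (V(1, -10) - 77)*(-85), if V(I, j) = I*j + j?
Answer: 8245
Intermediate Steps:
V(I, j) = j + I*j
(V(1, -10) - 77)*(-85) = (-10*(1 + 1) - 77)*(-85) = (-10*2 - 77)*(-85) = (-20 - 77)*(-85) = -97*(-85) = 8245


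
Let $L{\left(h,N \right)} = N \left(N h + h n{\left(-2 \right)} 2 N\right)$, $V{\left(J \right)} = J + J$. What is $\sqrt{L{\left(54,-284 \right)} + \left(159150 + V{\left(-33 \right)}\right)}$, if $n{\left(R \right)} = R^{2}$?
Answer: $90 \sqrt{4859} \approx 6273.6$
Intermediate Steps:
$V{\left(J \right)} = 2 J$
$L{\left(h,N \right)} = 9 h N^{2}$ ($L{\left(h,N \right)} = N \left(N h + h \left(-2\right)^{2} \cdot 2 N\right) = N \left(N h + h 4 \cdot 2 N\right) = N \left(N h + 4 h 2 N\right) = N \left(N h + 8 h N\right) = N \left(N h + 8 N h\right) = N 9 N h = 9 h N^{2}$)
$\sqrt{L{\left(54,-284 \right)} + \left(159150 + V{\left(-33 \right)}\right)} = \sqrt{9 \cdot 54 \left(-284\right)^{2} + \left(159150 + 2 \left(-33\right)\right)} = \sqrt{9 \cdot 54 \cdot 80656 + \left(159150 - 66\right)} = \sqrt{39198816 + 159084} = \sqrt{39357900} = 90 \sqrt{4859}$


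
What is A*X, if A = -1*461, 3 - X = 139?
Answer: 62696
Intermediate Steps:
X = -136 (X = 3 - 1*139 = 3 - 139 = -136)
A = -461
A*X = -461*(-136) = 62696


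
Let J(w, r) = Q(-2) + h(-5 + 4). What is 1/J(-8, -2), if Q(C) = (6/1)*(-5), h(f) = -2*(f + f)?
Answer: -1/26 ≈ -0.038462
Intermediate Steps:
h(f) = -4*f
Q(C) = -30 (Q(C) = (1*6)*(-5) = 6*(-5) = -30)
J(w, r) = -26 (J(w, r) = -30 - 4*(-5 + 4) = -30 - 4*(-1) = -30 + 4 = -26)
1/J(-8, -2) = 1/(-26) = -1/26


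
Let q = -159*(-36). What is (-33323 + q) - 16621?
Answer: -44220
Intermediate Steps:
q = 5724
(-33323 + q) - 16621 = (-33323 + 5724) - 16621 = -27599 - 16621 = -44220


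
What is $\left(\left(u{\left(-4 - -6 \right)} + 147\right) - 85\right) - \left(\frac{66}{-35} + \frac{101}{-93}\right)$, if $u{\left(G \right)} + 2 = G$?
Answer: $\frac{211483}{3255} \approx 64.972$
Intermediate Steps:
$u{\left(G \right)} = -2 + G$
$\left(\left(u{\left(-4 - -6 \right)} + 147\right) - 85\right) - \left(\frac{66}{-35} + \frac{101}{-93}\right) = \left(\left(\left(-2 - -2\right) + 147\right) - 85\right) - \left(\frac{66}{-35} + \frac{101}{-93}\right) = \left(\left(\left(-2 + \left(-4 + 6\right)\right) + 147\right) - 85\right) - \left(66 \left(- \frac{1}{35}\right) + 101 \left(- \frac{1}{93}\right)\right) = \left(\left(\left(-2 + 2\right) + 147\right) - 85\right) - \left(- \frac{66}{35} - \frac{101}{93}\right) = \left(\left(0 + 147\right) - 85\right) - - \frac{9673}{3255} = \left(147 - 85\right) + \frac{9673}{3255} = 62 + \frac{9673}{3255} = \frac{211483}{3255}$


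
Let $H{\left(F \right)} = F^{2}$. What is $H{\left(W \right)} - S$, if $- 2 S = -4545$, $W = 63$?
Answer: $\frac{3393}{2} \approx 1696.5$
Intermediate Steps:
$S = \frac{4545}{2}$ ($S = \left(- \frac{1}{2}\right) \left(-4545\right) = \frac{4545}{2} \approx 2272.5$)
$H{\left(W \right)} - S = 63^{2} - \frac{4545}{2} = 3969 - \frac{4545}{2} = \frac{3393}{2}$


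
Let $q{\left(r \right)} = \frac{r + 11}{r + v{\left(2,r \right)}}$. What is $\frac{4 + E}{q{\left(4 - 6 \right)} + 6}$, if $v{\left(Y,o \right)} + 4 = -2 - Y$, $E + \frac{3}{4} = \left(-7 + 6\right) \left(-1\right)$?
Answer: $\frac{5}{6} \approx 0.83333$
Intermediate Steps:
$E = \frac{1}{4}$ ($E = - \frac{3}{4} + \left(-7 + 6\right) \left(-1\right) = - \frac{3}{4} - -1 = - \frac{3}{4} + 1 = \frac{1}{4} \approx 0.25$)
$v{\left(Y,o \right)} = -6 - Y$ ($v{\left(Y,o \right)} = -4 - \left(2 + Y\right) = -6 - Y$)
$q{\left(r \right)} = \frac{11 + r}{-8 + r}$ ($q{\left(r \right)} = \frac{r + 11}{r - 8} = \frac{11 + r}{r - 8} = \frac{11 + r}{-8 + r}$)
$\frac{4 + E}{q{\left(4 - 6 \right)} + 6} = \frac{4 + \frac{1}{4}}{\frac{11 + \left(4 - 6\right)}{-8 + \left(4 - 6\right)} + 6} = \frac{17}{4 \left(\frac{11 - 2}{-8 - 2} + 6\right)} = \frac{17}{4 \left(\frac{1}{-10} \cdot 9 + 6\right)} = \frac{17}{4 \left(\left(- \frac{1}{10}\right) 9 + 6\right)} = \frac{17}{4 \left(- \frac{9}{10} + 6\right)} = \frac{17}{4 \cdot \frac{51}{10}} = \frac{17}{4} \cdot \frac{10}{51} = \frac{5}{6}$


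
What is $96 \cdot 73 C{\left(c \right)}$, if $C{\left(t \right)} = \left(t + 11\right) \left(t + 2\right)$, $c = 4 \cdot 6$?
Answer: $6377280$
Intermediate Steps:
$c = 24$
$C{\left(t \right)} = \left(2 + t\right) \left(11 + t\right)$ ($C{\left(t \right)} = \left(11 + t\right) \left(2 + t\right) = \left(2 + t\right) \left(11 + t\right)$)
$96 \cdot 73 C{\left(c \right)} = 96 \cdot 73 \left(22 + 24^{2} + 13 \cdot 24\right) = 7008 \left(22 + 576 + 312\right) = 7008 \cdot 910 = 6377280$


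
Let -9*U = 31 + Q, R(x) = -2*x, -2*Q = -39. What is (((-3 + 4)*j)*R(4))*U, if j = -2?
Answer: -808/9 ≈ -89.778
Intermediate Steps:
Q = 39/2 (Q = -1/2*(-39) = 39/2 ≈ 19.500)
U = -101/18 (U = -(31 + 39/2)/9 = -1/9*101/2 = -101/18 ≈ -5.6111)
(((-3 + 4)*j)*R(4))*U = (((-3 + 4)*(-2))*(-2*4))*(-101/18) = ((1*(-2))*(-8))*(-101/18) = -2*(-8)*(-101/18) = 16*(-101/18) = -808/9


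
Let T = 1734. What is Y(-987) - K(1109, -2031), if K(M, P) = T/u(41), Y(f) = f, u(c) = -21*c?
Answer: -282691/287 ≈ -984.99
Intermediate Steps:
K(M, P) = -578/287 (K(M, P) = 1734/((-21*41)) = 1734/(-861) = 1734*(-1/861) = -578/287)
Y(-987) - K(1109, -2031) = -987 - 1*(-578/287) = -987 + 578/287 = -282691/287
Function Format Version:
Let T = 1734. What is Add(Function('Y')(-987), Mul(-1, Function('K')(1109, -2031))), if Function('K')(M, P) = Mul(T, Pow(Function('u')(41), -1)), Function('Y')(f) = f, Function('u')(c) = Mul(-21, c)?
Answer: Rational(-282691, 287) ≈ -984.99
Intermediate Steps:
Function('K')(M, P) = Rational(-578, 287) (Function('K')(M, P) = Mul(1734, Pow(Mul(-21, 41), -1)) = Mul(1734, Pow(-861, -1)) = Mul(1734, Rational(-1, 861)) = Rational(-578, 287))
Add(Function('Y')(-987), Mul(-1, Function('K')(1109, -2031))) = Add(-987, Mul(-1, Rational(-578, 287))) = Add(-987, Rational(578, 287)) = Rational(-282691, 287)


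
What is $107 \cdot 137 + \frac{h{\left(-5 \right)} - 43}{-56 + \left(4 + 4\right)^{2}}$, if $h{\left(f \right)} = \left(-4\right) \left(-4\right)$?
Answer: $\frac{117245}{8} \approx 14656.0$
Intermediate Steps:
$h{\left(f \right)} = 16$
$107 \cdot 137 + \frac{h{\left(-5 \right)} - 43}{-56 + \left(4 + 4\right)^{2}} = 107 \cdot 137 + \frac{16 - 43}{-56 + \left(4 + 4\right)^{2}} = 14659 - \frac{27}{-56 + 8^{2}} = 14659 - \frac{27}{-56 + 64} = 14659 - \frac{27}{8} = \frac{117245}{8}$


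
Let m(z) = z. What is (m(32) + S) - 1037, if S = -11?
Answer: -1016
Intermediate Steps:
(m(32) + S) - 1037 = (32 - 11) - 1037 = 21 - 1037 = -1016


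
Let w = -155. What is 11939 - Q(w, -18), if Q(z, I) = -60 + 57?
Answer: 11942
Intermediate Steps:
Q(z, I) = -3
11939 - Q(w, -18) = 11939 - 1*(-3) = 11939 + 3 = 11942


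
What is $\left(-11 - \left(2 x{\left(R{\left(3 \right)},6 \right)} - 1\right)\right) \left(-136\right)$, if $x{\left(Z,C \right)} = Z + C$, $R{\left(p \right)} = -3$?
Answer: $2176$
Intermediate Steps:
$x{\left(Z,C \right)} = C + Z$
$\left(-11 - \left(2 x{\left(R{\left(3 \right)},6 \right)} - 1\right)\right) \left(-136\right) = \left(-11 - \left(2 \left(6 - 3\right) - 1\right)\right) \left(-136\right) = \left(-11 - \left(2 \cdot 3 - 1\right)\right) \left(-136\right) = \left(-11 - \left(6 - 1\right)\right) \left(-136\right) = \left(-11 - 5\right) \left(-136\right) = \left(-16\right) \left(-136\right) = 2176$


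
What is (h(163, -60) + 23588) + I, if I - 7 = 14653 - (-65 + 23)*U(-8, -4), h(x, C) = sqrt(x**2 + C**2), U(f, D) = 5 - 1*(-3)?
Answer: 38584 + sqrt(30169) ≈ 38758.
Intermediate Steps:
U(f, D) = 8 (U(f, D) = 5 + 3 = 8)
h(x, C) = sqrt(C**2 + x**2)
I = 14996 (I = 7 + (14653 - (-65 + 23)*8) = 7 + (14653 - (-42)*8) = 7 + (14653 - 1*(-336)) = 7 + (14653 + 336) = 7 + 14989 = 14996)
(h(163, -60) + 23588) + I = (sqrt((-60)**2 + 163**2) + 23588) + 14996 = (sqrt(3600 + 26569) + 23588) + 14996 = (sqrt(30169) + 23588) + 14996 = (23588 + sqrt(30169)) + 14996 = 38584 + sqrt(30169)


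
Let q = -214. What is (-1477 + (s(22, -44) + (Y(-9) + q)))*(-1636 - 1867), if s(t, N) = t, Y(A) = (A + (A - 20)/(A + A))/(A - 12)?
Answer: 315644821/54 ≈ 5.8453e+6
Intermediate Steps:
Y(A) = (A + (-20 + A)/(2*A))/(-12 + A) (Y(A) = (A + (-20 + A)/((2*A)))/(-12 + A) = (A + (-20 + A)*(1/(2*A)))/(-12 + A) = (A + (-20 + A)/(2*A))/(-12 + A))
(-1477 + (s(22, -44) + (Y(-9) + q)))*(-1636 - 1867) = (-1477 + (22 + ((-10 + (-9)**2 + (1/2)*(-9))/((-9)*(-12 - 9)) - 214)))*(-1636 - 1867) = (-1477 + (22 + (-1/9*(-10 + 81 - 9/2)/(-21) - 214)))*(-3503) = (-1477 + (22 + (-1/9*(-1/21)*133/2 - 214)))*(-3503) = (-1477 + (22 + (19/54 - 214)))*(-3503) = (-1477 + (22 - 11537/54))*(-3503) = (-1477 - 10349/54)*(-3503) = -90107/54*(-3503) = 315644821/54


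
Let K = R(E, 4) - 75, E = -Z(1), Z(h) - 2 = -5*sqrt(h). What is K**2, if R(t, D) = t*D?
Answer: 3969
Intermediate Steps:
Z(h) = 2 - 5*sqrt(h)
E = 3 (E = -(2 - 5*sqrt(1)) = -(2 - 5*1) = -(2 - 5) = -1*(-3) = 3)
R(t, D) = D*t
K = -63 (K = 4*3 - 75 = 12 - 75 = -63)
K**2 = (-63)**2 = 3969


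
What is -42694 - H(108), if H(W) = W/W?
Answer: -42695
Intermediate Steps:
H(W) = 1
-42694 - H(108) = -42694 - 1*1 = -42694 - 1 = -42695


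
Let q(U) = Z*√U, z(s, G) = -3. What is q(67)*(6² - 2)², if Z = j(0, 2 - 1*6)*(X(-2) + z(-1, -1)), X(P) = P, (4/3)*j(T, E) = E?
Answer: 17340*√67 ≈ 1.4193e+5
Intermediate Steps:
j(T, E) = 3*E/4
Z = 15 (Z = (3*(2 - 1*6)/4)*(-2 - 3) = (3*(2 - 6)/4)*(-5) = ((¾)*(-4))*(-5) = -3*(-5) = 15)
q(U) = 15*√U
q(67)*(6² - 2)² = (15*√67)*(6² - 2)² = (15*√67)*(36 - 2)² = (15*√67)*34² = (15*√67)*1156 = 17340*√67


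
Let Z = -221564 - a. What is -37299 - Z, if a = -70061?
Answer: 114204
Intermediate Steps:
Z = -151503 (Z = -221564 - 1*(-70061) = -221564 + 70061 = -151503)
-37299 - Z = -37299 - 1*(-151503) = -37299 + 151503 = 114204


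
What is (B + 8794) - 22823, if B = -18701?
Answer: -32730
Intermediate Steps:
(B + 8794) - 22823 = (-18701 + 8794) - 22823 = -9907 - 22823 = -32730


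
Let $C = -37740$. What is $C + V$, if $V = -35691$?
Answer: $-73431$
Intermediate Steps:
$C + V = -37740 - 35691 = -73431$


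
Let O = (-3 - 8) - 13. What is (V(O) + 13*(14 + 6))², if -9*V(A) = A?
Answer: 620944/9 ≈ 68994.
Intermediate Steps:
O = -24 (O = -11 - 13 = -24)
V(A) = -A/9
(V(O) + 13*(14 + 6))² = (-⅑*(-24) + 13*(14 + 6))² = (8/3 + 13*20)² = (8/3 + 260)² = (788/3)² = 620944/9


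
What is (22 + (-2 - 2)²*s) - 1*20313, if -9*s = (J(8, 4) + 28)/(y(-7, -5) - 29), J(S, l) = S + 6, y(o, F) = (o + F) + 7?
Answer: -1034729/51 ≈ -20289.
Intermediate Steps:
y(o, F) = 7 + F + o (y(o, F) = (F + o) + 7 = 7 + F + o)
J(S, l) = 6 + S
s = 7/51 (s = -((6 + 8) + 28)/(9*((7 - 5 - 7) - 29)) = -(14 + 28)/(9*(-5 - 29)) = -14/(3*(-34)) = -14*(-1)/(3*34) = -⅑*(-21/17) = 7/51 ≈ 0.13725)
(22 + (-2 - 2)²*s) - 1*20313 = (22 + (-2 - 2)²*(7/51)) - 1*20313 = (22 + (-4)²*(7/51)) - 20313 = (22 + 16*(7/51)) - 20313 = (22 + 112/51) - 20313 = 1234/51 - 20313 = -1034729/51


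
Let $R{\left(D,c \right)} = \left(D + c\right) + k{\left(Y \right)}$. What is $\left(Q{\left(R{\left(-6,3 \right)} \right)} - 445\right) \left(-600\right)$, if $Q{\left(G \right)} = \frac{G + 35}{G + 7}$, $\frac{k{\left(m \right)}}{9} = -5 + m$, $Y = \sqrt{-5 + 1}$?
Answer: $\frac{106964160}{401} + \frac{60480 i}{401} \approx 2.6674 \cdot 10^{5} + 150.82 i$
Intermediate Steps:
$Y = 2 i$ ($Y = \sqrt{-4} = 2 i \approx 2.0 i$)
$k{\left(m \right)} = -45 + 9 m$ ($k{\left(m \right)} = 9 \left(-5 + m\right) = -45 + 9 m$)
$R{\left(D,c \right)} = -45 + D + c + 18 i$ ($R{\left(D,c \right)} = \left(D + c\right) - \left(45 - 9 \cdot 2 i\right) = \left(D + c\right) - \left(45 - 18 i\right) = -45 + D + c + 18 i$)
$Q{\left(G \right)} = \frac{35 + G}{7 + G}$
$\left(Q{\left(R{\left(-6,3 \right)} \right)} - 445\right) \left(-600\right) = \left(\frac{35 + \left(-45 - 6 + 3 + 18 i\right)}{7 + \left(-45 - 6 + 3 + 18 i\right)} - 445\right) \left(-600\right) = \left(\frac{35 - \left(48 - 18 i\right)}{7 - \left(48 - 18 i\right)} - 445\right) \left(-600\right) = \left(\frac{-13 + 18 i}{-41 + 18 i} - 445\right) \left(-600\right) = \left(\frac{-41 - 18 i}{2005} \left(-13 + 18 i\right) - 445\right) \left(-600\right) = \left(\frac{\left(-41 - 18 i\right) \left(-13 + 18 i\right)}{2005} - 445\right) \left(-600\right) = \left(-445 + \frac{\left(-41 - 18 i\right) \left(-13 + 18 i\right)}{2005}\right) \left(-600\right) = 267000 - \frac{120 \left(-41 - 18 i\right) \left(-13 + 18 i\right)}{401}$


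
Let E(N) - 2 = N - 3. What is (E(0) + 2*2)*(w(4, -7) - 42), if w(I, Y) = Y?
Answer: -147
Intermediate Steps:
E(N) = -1 + N (E(N) = 2 + (N - 3) = 2 + (-3 + N) = -1 + N)
(E(0) + 2*2)*(w(4, -7) - 42) = ((-1 + 0) + 2*2)*(-7 - 42) = (-1 + 4)*(-49) = 3*(-49) = -147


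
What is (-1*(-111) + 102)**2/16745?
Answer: 45369/16745 ≈ 2.7094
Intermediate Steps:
(-1*(-111) + 102)**2/16745 = (111 + 102)**2*(1/16745) = 213**2*(1/16745) = 45369*(1/16745) = 45369/16745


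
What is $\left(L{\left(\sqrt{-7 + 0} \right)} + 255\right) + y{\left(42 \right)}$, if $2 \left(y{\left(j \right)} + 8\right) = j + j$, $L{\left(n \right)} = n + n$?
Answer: $289 + 2 i \sqrt{7} \approx 289.0 + 5.2915 i$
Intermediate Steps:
$L{\left(n \right)} = 2 n$
$y{\left(j \right)} = -8 + j$ ($y{\left(j \right)} = -8 + \frac{j + j}{2} = -8 + \frac{2 j}{2} = -8 + j$)
$\left(L{\left(\sqrt{-7 + 0} \right)} + 255\right) + y{\left(42 \right)} = \left(2 \sqrt{-7 + 0} + 255\right) + \left(-8 + 42\right) = \left(2 \sqrt{-7} + 255\right) + 34 = \left(2 i \sqrt{7} + 255\right) + 34 = \left(255 + 2 i \sqrt{7}\right) + 34 = 289 + 2 i \sqrt{7}$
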